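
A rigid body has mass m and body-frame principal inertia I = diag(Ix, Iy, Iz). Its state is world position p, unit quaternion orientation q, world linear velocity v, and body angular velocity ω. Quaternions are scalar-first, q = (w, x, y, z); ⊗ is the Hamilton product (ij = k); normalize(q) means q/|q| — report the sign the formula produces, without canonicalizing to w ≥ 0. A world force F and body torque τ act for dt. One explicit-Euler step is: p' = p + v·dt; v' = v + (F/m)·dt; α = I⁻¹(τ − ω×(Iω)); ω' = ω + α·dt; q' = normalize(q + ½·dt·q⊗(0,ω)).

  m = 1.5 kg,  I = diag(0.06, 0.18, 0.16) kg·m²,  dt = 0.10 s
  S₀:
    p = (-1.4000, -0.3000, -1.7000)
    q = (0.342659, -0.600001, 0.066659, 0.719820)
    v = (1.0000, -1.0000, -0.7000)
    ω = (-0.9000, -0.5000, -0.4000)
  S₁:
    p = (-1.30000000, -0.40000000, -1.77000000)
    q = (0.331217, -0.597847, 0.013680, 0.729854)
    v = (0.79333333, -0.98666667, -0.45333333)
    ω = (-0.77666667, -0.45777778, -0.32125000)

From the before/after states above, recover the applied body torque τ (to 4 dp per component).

ω₁ − ω₀ = (0.12333333, 0.04222222, 0.07875000)
gyro term ω₀×Iω₀ = (-0.0040, -0.0360, 0.0540)
applied torque τ = (0.0700, 0.0400, 0.1800)

τ = (0.0700, 0.0400, 0.1800)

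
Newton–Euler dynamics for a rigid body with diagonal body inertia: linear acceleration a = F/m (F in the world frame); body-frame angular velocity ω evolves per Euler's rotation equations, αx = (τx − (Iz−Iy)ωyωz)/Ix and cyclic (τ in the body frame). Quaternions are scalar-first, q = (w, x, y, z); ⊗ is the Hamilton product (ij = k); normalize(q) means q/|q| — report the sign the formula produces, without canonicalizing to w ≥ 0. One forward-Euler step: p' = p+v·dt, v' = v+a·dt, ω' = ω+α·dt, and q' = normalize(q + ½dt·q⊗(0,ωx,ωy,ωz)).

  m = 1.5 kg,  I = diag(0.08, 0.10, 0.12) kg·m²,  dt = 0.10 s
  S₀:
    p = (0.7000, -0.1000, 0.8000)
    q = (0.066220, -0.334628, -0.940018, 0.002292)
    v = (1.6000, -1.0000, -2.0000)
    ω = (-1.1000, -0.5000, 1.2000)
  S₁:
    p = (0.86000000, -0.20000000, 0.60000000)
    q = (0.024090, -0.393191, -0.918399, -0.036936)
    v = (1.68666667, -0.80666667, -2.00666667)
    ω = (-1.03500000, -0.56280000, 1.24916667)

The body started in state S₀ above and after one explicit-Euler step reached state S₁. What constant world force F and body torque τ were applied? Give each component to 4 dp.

F = (1.3000, 2.9000, -0.1000)
τ = (0.0400, -0.0100, 0.0700)

Δω = ω₁−ω₀ = (0.06500000, -0.06280000, 0.04916667)
ω₀×(Iω₀) = (-0.0120, 0.0528, 0.0110)
applied torque τ = (0.0400, -0.0100, 0.0700)
Δv = v₁−v₀ = (0.08666667, 0.19333333, -0.00666667)
F = m·Δv/dt = (1.3000, 2.9000, -0.1000)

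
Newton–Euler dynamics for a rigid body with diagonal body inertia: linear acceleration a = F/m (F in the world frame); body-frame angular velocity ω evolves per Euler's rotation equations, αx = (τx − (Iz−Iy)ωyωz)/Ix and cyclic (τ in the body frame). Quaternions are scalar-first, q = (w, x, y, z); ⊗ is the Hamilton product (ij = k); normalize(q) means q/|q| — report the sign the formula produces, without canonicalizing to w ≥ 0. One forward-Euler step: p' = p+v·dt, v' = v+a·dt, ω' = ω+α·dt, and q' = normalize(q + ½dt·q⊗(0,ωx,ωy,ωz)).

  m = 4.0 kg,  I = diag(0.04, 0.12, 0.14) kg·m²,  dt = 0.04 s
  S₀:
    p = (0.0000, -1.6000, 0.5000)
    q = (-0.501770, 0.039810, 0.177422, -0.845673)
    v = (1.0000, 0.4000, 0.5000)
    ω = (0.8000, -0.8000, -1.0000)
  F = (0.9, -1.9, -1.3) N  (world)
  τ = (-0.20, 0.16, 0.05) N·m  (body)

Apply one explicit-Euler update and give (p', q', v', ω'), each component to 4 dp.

p' = p + v·dt = (0.0400, -1.5840, 0.5200)
v' = v + a·dt = (1.0090, 0.3810, 0.4870)
α = I⁻¹(τ − ω×Iω) = (-5.4000, 0.6667, 0.7229)
ω + α·dt = (0.5840, -0.7733, -0.9711)
Hamilton product q⊗(0,ω) = (-0.7355834, -1.2553764, -0.2353124, 0.3279844)
q + ½dt·q⊗(0,ω), renormalized = (-0.5162, 0.0147, 0.1726, -0.8387)

p' = (0.0400, -1.5840, 0.5200)
q' = (-0.5162, 0.0147, 0.1726, -0.8387)
v' = (1.0090, 0.3810, 0.4870)
ω' = (0.5840, -0.7733, -0.9711)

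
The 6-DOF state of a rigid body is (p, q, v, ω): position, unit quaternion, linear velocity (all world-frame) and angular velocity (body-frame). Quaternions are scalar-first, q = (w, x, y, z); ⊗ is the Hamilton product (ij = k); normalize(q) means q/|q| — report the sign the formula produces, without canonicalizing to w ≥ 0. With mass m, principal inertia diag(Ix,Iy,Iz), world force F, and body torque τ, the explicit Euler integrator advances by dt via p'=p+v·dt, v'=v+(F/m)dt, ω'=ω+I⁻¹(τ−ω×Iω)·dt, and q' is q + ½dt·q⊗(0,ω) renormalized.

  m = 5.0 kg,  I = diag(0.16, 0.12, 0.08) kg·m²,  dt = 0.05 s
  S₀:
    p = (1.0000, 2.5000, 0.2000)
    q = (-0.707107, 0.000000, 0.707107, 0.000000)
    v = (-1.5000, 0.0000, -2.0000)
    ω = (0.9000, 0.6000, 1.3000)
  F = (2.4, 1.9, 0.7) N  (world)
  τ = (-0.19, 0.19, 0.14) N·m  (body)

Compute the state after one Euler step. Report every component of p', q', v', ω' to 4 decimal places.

p' = (0.9250, 2.5000, 0.1000)
q' = (-0.7171, 0.0071, 0.6959, -0.0389)
v' = (-1.4760, 0.0190, -1.9930)
ω' = (0.8504, 0.6402, 1.4010)

p' = p + v·dt = (0.9250, 2.5000, 0.1000)
v + (F/m)dt = (-1.4760, 0.0190, -1.9930)
precession coupling ω×(Iω) = (-0.0312, 0.0936, -0.0216)
(τ − ω×Iω)/I = (-0.9925, 0.8033, 2.0200)
ω + α·dt = (0.8504, 0.6402, 1.4010)
2q̇ = q⊗(0,ω) = (-0.4242642, 0.2828428, -0.4242642, -1.5556354)
updated quaternion q' = (-0.7171, 0.0071, 0.6959, -0.0389)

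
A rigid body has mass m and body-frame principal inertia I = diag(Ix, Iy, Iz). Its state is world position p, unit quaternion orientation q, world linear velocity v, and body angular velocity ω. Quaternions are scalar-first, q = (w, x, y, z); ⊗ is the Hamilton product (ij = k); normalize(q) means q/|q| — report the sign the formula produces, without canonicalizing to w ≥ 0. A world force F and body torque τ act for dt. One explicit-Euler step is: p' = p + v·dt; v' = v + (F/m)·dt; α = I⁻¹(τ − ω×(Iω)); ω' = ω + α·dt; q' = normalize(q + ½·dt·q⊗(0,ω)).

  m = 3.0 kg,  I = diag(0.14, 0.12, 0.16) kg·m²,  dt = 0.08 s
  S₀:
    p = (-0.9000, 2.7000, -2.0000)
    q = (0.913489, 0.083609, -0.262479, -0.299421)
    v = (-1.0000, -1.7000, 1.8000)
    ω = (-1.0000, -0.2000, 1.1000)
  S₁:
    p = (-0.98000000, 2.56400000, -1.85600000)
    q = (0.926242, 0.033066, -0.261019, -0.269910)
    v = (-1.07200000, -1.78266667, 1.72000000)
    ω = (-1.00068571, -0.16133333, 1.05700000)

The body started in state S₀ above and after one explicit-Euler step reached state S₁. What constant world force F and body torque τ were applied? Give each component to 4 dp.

F = (-2.7000, -3.1000, -3.0000)
τ = (-0.0100, 0.0800, -0.0900)

Δv = v₁−v₀ = (-0.07200000, -0.08266667, -0.08000000)
applied force F = (-2.7000, -3.1000, -3.0000)
ω₁ − ω₀ = (-0.00068571, 0.03866667, -0.04300000)
ω₀×(Iω₀) = (-0.0088, 0.0220, -0.0040)
applied torque τ = (-0.0100, 0.0800, -0.0900)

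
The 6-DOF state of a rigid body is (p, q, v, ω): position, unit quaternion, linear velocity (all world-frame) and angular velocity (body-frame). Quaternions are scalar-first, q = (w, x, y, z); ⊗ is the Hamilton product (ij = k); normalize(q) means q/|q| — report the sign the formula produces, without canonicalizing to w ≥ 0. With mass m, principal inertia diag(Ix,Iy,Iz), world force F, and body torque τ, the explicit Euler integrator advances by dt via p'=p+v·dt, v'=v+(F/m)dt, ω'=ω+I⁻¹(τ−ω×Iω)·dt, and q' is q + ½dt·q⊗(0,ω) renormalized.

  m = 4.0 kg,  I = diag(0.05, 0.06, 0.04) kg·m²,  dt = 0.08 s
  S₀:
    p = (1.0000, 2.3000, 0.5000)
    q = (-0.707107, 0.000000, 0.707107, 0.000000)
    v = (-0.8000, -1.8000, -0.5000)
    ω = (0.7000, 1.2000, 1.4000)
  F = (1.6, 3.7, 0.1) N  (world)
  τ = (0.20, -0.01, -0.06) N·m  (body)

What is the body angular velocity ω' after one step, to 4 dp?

ω' = (1.0738, 1.1736, 1.2632)

ω×(Iω) gyroscopic = (-0.0336, 0.0098, 0.0084)
α = I⁻¹(τ − ω×Iω) = (4.6720, -0.3300, -1.7100)
ω' = ω + α·dt = (1.0738, 1.1736, 1.2632)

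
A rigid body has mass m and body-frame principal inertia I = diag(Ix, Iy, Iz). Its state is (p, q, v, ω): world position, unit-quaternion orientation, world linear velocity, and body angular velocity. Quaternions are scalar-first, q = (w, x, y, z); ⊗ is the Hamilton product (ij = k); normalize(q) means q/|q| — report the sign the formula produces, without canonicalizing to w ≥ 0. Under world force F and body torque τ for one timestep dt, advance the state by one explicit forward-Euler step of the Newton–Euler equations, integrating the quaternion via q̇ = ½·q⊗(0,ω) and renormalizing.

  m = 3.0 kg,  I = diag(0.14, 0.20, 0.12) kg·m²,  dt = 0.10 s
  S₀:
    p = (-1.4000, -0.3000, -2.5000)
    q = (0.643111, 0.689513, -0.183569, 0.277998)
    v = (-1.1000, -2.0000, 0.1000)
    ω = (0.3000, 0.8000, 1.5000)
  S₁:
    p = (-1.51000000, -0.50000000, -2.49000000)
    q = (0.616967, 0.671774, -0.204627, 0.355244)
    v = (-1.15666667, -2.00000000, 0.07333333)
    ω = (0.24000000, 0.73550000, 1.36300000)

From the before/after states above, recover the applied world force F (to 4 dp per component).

v₁ − v₀ = (-0.05666667, 0.00000000, -0.02666667)
m·(v₁−v₀)/dt = (-1.7000, 0.0000, -0.8000)

F = (-1.7000, 0.0000, -0.8000)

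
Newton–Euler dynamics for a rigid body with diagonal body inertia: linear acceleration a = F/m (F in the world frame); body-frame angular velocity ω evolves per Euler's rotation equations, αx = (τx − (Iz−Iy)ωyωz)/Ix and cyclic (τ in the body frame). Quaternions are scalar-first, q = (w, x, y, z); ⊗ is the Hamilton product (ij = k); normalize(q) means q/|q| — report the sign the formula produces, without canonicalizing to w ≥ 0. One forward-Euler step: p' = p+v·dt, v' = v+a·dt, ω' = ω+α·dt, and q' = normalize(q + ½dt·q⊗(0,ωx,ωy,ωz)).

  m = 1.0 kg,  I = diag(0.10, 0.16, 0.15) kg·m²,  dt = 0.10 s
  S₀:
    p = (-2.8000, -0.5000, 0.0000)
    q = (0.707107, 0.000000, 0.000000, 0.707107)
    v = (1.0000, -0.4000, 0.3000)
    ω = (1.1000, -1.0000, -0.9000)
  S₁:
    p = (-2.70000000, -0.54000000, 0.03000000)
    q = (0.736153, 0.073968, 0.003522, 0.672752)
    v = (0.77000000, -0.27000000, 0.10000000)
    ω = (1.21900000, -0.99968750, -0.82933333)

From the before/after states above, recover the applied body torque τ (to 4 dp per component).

Δω = ω₁−ω₀ = (0.11900000, 0.00031250, 0.07066667)
applied torque τ = (0.1100, 0.0500, 0.0400)

τ = (0.1100, 0.0500, 0.0400)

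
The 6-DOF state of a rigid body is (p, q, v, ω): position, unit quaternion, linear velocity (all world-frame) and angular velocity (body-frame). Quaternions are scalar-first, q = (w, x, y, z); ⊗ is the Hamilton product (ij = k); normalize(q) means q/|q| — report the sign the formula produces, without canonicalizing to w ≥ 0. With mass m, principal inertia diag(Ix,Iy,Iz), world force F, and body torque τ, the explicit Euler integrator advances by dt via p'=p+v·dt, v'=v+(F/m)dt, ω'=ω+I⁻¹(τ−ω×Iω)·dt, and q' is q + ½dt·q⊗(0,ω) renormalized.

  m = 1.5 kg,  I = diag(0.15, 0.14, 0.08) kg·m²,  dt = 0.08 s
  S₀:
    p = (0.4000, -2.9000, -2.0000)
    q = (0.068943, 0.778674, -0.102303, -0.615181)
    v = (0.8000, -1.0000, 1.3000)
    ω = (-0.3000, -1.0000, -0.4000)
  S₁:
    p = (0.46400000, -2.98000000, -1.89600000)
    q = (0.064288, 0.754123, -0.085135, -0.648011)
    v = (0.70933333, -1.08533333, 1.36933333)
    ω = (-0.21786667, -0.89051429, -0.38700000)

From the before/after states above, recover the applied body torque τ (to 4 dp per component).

ω₁ − ω₀ = (0.08213333, 0.10948571, 0.01300000)
I·α + gyro = (0.1300, 0.2000, 0.0100)

τ = (0.1300, 0.2000, 0.0100)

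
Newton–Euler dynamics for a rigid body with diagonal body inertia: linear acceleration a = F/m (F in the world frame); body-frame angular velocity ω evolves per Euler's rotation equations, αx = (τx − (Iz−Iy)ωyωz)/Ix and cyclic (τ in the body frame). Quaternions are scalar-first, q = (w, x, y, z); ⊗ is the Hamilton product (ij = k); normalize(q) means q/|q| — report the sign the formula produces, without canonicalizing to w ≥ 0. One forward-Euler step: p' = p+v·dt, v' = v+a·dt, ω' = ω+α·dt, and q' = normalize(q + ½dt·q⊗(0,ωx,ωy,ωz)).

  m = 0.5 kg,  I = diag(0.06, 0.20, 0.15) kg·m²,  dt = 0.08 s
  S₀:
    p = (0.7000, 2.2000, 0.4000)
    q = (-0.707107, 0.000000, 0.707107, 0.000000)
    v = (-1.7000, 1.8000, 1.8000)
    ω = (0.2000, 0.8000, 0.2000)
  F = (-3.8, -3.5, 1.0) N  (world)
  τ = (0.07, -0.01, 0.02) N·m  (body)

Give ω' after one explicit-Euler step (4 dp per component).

ω' = (0.3040, 0.7974, 0.1987)

(τ − ω×Iω)/I = (1.3000, -0.0320, -0.0160)
ω + α·dt = (0.3040, 0.7974, 0.1987)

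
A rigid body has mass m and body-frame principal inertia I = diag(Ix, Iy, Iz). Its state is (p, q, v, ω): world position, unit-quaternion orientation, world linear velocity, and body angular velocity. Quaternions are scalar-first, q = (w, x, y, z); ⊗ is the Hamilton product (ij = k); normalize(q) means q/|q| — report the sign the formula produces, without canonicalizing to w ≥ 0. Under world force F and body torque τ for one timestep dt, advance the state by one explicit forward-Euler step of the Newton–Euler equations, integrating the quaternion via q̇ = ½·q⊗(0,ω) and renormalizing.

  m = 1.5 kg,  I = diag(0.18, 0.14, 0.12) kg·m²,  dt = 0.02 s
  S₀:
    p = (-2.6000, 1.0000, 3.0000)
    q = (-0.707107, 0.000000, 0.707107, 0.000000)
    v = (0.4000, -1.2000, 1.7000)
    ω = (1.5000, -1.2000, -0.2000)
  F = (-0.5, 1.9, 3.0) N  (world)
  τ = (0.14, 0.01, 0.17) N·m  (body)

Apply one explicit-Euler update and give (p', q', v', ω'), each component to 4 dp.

p' = p + v·dt = (-2.5920, 0.9760, 3.0340)
new velocity v' = (0.3933, -1.1747, 1.7400)
gyro term ω×Iω = (-0.0048, -0.0180, 0.0720)
(τ − ω×Iω)/I = (0.8044, 0.2000, 0.8167)
ω' = ω + α·dt = (1.5161, -1.1960, -0.1837)
q⊗(0,ω) = (0.8485284, -1.2020819, 0.8485284, -0.9192391)
updated quaternion q' = (-0.6985, -0.0120, 0.7155, -0.0092)

p' = (-2.5920, 0.9760, 3.0340)
q' = (-0.6985, -0.0120, 0.7155, -0.0092)
v' = (0.3933, -1.1747, 1.7400)
ω' = (1.5161, -1.1960, -0.1837)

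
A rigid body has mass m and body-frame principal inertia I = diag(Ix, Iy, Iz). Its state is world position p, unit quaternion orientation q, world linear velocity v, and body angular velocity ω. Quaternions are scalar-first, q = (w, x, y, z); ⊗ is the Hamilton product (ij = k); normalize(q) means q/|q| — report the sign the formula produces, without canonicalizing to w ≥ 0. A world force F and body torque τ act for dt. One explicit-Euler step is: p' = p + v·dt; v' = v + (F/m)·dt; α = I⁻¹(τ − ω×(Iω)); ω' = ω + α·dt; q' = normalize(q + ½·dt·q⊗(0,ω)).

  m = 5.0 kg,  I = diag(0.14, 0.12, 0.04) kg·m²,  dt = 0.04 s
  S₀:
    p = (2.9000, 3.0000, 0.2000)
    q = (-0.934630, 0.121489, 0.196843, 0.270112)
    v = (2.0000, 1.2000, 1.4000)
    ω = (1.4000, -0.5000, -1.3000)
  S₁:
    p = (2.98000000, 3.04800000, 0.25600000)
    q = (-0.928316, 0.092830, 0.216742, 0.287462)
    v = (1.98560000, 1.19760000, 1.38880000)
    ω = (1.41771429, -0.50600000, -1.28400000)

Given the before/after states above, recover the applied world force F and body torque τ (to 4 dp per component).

rate change Δω = (0.01771429, -0.00600000, 0.01600000)
τ = I·(Δω/dt) + ω₀×(Iω₀) = (0.0100, -0.2000, 0.0300)
velocity change Δv = (-0.01440000, -0.00240000, -0.01120000)
F = m·Δv/dt = (-1.8000, -0.3000, -1.4000)

F = (-1.8000, -0.3000, -1.4000)
τ = (0.0100, -0.2000, 0.0300)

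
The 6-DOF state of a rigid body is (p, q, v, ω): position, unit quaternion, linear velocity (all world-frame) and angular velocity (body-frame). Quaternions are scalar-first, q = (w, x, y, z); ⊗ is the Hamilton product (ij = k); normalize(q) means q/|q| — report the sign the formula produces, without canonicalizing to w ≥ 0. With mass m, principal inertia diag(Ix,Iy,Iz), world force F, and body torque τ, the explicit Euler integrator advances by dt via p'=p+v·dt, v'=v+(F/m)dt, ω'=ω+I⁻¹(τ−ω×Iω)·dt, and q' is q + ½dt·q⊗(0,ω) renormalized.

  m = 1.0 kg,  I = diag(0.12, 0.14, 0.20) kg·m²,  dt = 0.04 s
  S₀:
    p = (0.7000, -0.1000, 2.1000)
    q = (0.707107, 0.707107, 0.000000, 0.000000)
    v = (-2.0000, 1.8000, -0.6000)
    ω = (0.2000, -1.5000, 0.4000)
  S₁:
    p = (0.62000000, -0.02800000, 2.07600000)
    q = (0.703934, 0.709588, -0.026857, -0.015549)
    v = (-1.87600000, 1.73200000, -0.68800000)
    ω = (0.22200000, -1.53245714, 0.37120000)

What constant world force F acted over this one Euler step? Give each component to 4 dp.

F = (3.1000, -1.7000, -2.2000)

velocity change Δv = (0.12400000, -0.06800000, -0.08800000)
F = m·Δv/dt = (3.1000, -1.7000, -2.2000)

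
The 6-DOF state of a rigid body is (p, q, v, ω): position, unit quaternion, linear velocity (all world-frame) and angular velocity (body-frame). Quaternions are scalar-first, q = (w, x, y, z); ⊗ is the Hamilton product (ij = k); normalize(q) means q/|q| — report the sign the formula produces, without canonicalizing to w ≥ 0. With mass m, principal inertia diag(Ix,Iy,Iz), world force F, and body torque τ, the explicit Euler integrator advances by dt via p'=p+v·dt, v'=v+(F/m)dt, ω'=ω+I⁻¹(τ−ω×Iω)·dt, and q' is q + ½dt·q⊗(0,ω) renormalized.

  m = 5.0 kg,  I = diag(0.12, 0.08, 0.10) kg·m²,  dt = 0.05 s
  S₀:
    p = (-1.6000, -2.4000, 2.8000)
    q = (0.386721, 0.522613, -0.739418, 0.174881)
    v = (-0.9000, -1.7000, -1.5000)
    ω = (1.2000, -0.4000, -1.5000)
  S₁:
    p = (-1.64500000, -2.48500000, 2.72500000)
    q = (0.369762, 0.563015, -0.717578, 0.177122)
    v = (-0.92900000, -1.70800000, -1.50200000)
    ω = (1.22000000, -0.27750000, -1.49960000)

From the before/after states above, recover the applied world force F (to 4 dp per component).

F = (-2.9000, -0.8000, -0.2000)

velocity change Δv = (-0.02900000, -0.00800000, -0.00200000)
m·(v₁−v₀)/dt = (-2.9000, -0.8000, -0.2000)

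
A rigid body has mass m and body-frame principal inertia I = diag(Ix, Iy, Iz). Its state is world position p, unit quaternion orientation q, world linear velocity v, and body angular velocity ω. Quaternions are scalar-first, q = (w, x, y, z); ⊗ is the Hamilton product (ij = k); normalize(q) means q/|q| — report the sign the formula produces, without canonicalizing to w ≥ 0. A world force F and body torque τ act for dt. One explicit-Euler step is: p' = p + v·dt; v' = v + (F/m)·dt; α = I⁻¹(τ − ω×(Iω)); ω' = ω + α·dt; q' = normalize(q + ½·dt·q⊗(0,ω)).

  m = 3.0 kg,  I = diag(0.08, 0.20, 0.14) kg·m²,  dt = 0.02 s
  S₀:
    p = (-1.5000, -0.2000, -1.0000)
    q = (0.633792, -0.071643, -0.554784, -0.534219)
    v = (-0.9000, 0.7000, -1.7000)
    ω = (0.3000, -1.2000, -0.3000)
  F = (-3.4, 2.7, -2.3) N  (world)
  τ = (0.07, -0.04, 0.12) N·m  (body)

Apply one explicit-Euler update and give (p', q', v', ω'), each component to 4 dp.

p' = (-1.5180, -0.1860, -1.0340)
q' = (0.6257, -0.0745, -0.5642, -0.5336)
v' = (-0.9227, 0.7180, -1.7153)
ω' = (0.3229, -1.2045, -0.2767)

new position p' = (-1.5180, -0.1860, -1.0340)
v + (F/m)dt = (-0.9227, 0.7180, -1.7153)
α = I⁻¹(τ − ω×Iω) = (1.1450, -0.2270, 1.1657)
ω' = ω + α·dt = (0.3229, -1.2045, -0.2767)
Hamilton product q⊗(0,ω) = (-0.8045136, -0.2844900, -0.9423090, 0.0622692)
q + ½dt·q⊗(0,ω), renormalized = (0.6257, -0.0745, -0.5642, -0.5336)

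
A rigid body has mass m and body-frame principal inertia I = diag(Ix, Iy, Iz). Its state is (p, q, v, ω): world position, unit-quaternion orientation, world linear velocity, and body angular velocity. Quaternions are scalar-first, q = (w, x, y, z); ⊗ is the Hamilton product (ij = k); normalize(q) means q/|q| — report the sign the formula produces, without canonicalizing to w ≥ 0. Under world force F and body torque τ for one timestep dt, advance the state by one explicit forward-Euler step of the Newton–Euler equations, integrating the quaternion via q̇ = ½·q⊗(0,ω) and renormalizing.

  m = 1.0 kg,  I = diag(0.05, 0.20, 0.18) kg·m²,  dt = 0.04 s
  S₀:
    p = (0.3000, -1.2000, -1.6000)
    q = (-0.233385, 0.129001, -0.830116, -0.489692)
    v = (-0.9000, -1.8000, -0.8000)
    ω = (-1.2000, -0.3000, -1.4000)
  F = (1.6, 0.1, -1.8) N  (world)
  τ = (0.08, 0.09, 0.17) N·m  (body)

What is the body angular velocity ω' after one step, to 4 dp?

ω' = (-1.1293, -0.2383, -1.3742)

precession coupling ω×(Iω) = (-0.0084, -0.2184, 0.0540)
(τ − ω×Iω)/I = (1.7680, 1.5420, 0.6444)
new body rate ω' = (-1.1293, -0.2383, -1.3742)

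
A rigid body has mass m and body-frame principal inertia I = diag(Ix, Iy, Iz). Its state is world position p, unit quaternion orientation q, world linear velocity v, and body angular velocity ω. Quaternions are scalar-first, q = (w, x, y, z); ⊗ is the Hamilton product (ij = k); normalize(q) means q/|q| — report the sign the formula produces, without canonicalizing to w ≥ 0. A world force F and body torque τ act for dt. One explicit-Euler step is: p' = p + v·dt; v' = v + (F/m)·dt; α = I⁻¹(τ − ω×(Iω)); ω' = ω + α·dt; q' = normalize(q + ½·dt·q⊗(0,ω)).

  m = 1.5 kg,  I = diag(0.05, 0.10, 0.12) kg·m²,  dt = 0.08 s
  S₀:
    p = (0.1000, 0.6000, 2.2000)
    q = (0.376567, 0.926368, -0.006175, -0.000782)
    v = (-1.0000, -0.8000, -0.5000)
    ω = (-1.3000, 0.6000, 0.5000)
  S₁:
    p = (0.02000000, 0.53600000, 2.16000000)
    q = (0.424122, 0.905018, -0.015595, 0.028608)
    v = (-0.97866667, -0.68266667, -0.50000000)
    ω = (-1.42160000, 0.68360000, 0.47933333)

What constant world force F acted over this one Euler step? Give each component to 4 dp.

F = (0.4000, 2.2000, 0.0000)

Δv = v₁−v₀ = (0.02133333, 0.11733333, 0.00000000)
applied force F = (0.4000, 2.2000, 0.0000)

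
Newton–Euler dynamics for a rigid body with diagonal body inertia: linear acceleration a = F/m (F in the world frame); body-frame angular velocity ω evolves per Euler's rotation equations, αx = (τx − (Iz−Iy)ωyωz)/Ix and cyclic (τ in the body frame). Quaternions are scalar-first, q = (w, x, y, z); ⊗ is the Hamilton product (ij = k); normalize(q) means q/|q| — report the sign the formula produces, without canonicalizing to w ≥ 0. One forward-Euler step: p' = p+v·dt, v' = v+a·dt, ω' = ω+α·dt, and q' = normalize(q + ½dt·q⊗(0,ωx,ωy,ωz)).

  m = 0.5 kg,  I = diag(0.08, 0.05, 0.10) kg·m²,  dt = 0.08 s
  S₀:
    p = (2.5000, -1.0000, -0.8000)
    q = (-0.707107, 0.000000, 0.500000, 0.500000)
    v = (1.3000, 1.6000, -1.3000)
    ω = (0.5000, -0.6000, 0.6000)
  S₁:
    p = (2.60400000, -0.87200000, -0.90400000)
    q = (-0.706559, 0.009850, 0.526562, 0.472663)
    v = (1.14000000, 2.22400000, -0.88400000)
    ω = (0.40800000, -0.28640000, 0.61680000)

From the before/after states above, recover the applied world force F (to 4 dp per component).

velocity change Δv = (-0.16000000, 0.62400000, 0.41600000)
m·(v₁−v₀)/dt = (-1.0000, 3.9000, 2.6000)

F = (-1.0000, 3.9000, 2.6000)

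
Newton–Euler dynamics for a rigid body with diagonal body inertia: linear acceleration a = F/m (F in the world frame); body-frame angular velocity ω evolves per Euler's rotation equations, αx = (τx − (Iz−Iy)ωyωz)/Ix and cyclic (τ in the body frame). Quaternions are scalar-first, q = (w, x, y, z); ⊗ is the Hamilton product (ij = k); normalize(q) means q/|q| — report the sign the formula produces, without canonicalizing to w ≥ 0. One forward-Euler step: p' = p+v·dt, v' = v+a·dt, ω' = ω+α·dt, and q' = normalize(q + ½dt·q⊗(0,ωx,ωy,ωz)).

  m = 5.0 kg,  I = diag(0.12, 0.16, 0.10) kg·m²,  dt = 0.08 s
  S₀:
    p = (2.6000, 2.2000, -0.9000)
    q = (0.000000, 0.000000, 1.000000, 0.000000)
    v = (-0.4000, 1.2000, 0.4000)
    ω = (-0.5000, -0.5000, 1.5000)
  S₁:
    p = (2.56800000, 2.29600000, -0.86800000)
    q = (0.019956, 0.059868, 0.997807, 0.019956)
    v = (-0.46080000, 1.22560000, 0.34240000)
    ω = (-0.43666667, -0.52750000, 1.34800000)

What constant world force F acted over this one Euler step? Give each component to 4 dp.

v₁ − v₀ = (-0.06080000, 0.02560000, -0.05760000)
F = m·Δv/dt = (-3.8000, 1.6000, -3.6000)

F = (-3.8000, 1.6000, -3.6000)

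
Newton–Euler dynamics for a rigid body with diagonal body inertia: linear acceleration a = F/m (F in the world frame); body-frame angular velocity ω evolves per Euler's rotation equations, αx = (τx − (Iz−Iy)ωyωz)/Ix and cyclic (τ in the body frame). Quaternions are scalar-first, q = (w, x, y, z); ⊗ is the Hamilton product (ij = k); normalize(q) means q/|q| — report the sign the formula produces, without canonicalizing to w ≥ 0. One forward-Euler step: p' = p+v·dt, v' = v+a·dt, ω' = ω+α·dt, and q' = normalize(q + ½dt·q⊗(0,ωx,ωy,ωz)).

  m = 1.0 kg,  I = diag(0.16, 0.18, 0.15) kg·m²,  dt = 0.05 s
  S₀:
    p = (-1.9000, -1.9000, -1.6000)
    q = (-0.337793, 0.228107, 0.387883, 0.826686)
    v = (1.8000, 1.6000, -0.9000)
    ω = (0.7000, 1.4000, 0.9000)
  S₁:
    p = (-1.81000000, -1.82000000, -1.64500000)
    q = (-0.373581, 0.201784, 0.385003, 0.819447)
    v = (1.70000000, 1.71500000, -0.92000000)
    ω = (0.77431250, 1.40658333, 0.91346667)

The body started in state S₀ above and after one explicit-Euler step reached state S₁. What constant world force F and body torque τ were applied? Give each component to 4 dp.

v₁ − v₀ = (-0.10000000, 0.11500000, -0.02000000)
F = m·Δv/dt = (-2.0000, 2.3000, -0.4000)
Δω = ω₁−ω₀ = (0.07431250, 0.00658333, 0.01346667)
precession coupling = (-0.0378, 0.0063, 0.0196)
applied torque τ = (0.2000, 0.0300, 0.0600)

F = (-2.0000, 2.3000, -0.4000)
τ = (0.2000, 0.0300, 0.0600)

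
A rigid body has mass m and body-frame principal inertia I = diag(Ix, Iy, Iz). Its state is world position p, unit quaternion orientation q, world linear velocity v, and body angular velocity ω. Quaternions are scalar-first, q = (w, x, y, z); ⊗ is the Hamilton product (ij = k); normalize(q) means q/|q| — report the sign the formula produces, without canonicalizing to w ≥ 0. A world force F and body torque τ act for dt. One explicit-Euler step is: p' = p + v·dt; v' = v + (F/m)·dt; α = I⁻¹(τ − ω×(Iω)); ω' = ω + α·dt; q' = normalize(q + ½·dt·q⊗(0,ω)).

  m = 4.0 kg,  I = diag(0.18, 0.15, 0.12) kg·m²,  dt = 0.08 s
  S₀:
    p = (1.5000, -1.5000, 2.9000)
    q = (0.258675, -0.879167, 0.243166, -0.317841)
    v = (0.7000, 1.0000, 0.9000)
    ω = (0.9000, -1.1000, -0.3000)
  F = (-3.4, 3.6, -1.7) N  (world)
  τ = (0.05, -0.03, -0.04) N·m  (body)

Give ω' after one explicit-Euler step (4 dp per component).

ω' = (0.9266, -1.1074, -0.3465)

angular accel α = (0.3328, -0.0920, -0.5808)
ω + α·dt = (0.9266, -1.1074, -0.3465)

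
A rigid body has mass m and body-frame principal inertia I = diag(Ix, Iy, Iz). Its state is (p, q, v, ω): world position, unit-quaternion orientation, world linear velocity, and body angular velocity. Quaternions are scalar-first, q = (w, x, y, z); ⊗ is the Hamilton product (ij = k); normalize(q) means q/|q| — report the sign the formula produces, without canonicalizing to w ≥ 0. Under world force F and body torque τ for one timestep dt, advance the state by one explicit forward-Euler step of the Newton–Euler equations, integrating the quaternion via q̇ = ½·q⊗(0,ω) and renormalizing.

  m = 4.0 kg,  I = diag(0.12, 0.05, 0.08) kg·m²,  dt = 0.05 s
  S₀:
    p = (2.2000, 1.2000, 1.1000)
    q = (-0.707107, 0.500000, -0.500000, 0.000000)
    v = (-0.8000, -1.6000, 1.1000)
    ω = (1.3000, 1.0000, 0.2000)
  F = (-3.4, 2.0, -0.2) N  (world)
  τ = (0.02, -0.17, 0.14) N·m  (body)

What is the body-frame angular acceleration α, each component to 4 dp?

α = (0.1167, -3.6080, 2.8875)

precession coupling ω×(Iω) = (0.0060, 0.0104, -0.0910)
(τ − ω×Iω)/I = (0.1167, -3.6080, 2.8875)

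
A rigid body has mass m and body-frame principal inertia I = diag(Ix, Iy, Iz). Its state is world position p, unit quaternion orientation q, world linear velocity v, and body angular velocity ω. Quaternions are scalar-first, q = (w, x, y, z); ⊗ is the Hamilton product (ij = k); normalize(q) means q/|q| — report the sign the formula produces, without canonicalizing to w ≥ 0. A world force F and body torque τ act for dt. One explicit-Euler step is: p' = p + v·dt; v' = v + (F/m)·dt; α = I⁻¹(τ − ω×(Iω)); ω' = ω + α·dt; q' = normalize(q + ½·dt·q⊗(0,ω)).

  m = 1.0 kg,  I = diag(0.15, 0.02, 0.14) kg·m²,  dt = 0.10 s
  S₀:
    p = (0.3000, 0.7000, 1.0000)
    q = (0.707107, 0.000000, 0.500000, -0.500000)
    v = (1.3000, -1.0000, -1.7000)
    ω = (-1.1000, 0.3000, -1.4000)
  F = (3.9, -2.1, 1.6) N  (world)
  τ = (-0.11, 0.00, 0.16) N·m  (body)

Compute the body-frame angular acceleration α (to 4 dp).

ω×(Iω) gyroscopic = (-0.0504, 0.0154, 0.0429)
α = I⁻¹(τ − ω×Iω) = (-0.3973, -0.7700, 0.8364)

α = (-0.3973, -0.7700, 0.8364)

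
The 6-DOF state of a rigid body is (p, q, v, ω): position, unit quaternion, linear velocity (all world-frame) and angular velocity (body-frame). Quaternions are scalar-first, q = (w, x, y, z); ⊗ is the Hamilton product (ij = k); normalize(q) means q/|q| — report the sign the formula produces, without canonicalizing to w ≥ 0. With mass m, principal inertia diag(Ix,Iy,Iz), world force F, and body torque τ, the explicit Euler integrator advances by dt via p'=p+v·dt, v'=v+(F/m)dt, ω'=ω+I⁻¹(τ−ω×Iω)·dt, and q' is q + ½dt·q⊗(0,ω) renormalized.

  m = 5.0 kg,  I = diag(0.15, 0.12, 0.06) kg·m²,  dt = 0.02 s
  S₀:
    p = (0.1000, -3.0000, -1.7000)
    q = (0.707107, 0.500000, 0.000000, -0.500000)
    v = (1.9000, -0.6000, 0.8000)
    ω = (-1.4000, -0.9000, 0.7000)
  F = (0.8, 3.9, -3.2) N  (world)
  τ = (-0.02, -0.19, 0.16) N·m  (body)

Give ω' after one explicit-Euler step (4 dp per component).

ω' = (-1.4077, -0.9170, 0.7659)

precession coupling ω×(Iω) = (0.0378, -0.0882, -0.0378)
α = I⁻¹(τ − ω×Iω) = (-0.3853, -0.8483, 3.2967)
ω' = ω + α·dt = (-1.4077, -0.9170, 0.7659)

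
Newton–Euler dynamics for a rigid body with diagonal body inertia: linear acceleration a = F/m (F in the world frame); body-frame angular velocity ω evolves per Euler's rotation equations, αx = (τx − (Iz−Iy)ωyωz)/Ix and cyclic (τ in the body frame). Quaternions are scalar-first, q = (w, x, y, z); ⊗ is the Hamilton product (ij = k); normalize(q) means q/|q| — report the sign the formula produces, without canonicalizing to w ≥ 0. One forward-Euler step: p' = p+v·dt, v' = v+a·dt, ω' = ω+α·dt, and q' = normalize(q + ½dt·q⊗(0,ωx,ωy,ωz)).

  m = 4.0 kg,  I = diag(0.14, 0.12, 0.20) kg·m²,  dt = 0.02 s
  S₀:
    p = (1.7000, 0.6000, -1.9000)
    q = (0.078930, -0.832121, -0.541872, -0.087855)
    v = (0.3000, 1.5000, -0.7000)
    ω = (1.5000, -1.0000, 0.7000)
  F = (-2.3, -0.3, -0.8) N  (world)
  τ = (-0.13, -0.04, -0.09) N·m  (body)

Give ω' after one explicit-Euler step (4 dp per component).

ω' = (1.4894, -0.9962, 0.6880)

angular accel α = (-0.5286, 0.1917, -0.6000)
new body rate ω' = (1.4894, -0.9962, 0.6880)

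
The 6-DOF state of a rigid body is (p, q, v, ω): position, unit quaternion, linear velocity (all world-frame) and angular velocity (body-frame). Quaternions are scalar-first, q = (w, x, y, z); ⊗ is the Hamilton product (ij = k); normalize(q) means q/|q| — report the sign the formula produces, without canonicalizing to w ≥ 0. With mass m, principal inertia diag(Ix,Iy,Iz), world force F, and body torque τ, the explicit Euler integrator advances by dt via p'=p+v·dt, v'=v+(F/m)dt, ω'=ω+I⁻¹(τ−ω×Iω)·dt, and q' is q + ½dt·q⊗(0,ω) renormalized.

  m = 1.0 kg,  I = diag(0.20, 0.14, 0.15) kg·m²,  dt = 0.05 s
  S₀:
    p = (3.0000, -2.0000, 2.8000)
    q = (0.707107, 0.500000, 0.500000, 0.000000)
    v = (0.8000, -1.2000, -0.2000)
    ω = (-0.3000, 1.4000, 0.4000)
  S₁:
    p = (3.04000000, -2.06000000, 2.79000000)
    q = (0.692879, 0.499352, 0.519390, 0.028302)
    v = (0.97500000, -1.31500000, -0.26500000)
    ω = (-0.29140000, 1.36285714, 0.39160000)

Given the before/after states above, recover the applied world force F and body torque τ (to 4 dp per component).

rate change Δω = (0.00860000, -0.03714286, -0.00840000)
ω₀×(Iω₀) = (0.0056, -0.0060, 0.0252)
applied torque τ = (0.0400, -0.1100, 0.0000)
Δv = v₁−v₀ = (0.17500000, -0.11500000, -0.06500000)
applied force F = (3.5000, -2.3000, -1.3000)

F = (3.5000, -2.3000, -1.3000)
τ = (0.0400, -0.1100, 0.0000)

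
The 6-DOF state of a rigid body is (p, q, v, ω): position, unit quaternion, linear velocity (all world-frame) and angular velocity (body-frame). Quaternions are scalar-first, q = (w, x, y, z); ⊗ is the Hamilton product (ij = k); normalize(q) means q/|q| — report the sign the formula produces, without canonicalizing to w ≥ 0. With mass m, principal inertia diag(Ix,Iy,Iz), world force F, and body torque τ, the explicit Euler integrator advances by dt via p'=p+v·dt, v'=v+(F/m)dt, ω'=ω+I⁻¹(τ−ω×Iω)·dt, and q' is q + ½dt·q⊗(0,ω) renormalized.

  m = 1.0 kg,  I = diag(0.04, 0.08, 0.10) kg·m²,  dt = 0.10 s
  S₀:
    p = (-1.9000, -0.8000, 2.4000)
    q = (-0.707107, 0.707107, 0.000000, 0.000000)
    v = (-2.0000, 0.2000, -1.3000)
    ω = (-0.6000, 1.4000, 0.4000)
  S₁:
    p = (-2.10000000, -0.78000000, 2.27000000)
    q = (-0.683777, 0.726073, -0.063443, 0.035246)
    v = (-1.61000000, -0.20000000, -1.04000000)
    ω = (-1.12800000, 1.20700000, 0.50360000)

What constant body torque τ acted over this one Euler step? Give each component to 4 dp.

τ = (-0.2000, -0.1400, 0.0700)

Δω = ω₁−ω₀ = (-0.52800000, -0.19300000, 0.10360000)
ω₀×(Iω₀) = (0.0112, 0.0144, -0.0336)
applied torque τ = (-0.2000, -0.1400, 0.0700)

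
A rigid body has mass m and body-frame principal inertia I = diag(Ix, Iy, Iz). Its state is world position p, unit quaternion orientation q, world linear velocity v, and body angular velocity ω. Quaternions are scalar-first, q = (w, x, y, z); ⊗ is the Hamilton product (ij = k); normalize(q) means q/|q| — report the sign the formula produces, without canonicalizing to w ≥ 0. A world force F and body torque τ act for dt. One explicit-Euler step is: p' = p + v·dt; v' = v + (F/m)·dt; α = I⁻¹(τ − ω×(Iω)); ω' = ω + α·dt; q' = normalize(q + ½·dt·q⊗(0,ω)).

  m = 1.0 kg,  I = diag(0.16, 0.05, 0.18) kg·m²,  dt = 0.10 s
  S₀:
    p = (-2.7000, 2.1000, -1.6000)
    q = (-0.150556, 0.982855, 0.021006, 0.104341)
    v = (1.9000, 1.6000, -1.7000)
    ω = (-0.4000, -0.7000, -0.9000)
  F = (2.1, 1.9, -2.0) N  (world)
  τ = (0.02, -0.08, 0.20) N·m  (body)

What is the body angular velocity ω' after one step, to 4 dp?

ω' = (-0.4387, -0.8456, -0.7718)

ω×(Iω) gyroscopic = (0.0819, -0.0072, -0.0308)
(τ − ω×Iω)/I = (-0.3869, -1.4560, 1.2822)
ω' = ω + α·dt = (-0.4387, -0.8456, -0.7718)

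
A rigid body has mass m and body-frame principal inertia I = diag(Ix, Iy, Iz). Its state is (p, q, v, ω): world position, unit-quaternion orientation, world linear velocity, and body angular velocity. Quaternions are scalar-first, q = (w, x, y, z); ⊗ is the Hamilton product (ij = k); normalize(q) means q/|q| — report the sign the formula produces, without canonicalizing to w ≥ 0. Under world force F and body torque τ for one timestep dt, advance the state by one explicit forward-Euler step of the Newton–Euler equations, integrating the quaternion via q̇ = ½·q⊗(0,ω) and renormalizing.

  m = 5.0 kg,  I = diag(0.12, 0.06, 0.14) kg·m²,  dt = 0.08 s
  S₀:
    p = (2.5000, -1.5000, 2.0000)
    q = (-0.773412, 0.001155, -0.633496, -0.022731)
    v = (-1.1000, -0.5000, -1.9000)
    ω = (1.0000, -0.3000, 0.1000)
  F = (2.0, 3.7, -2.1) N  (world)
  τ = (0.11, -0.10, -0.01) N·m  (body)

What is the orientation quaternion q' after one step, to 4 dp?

q⊗(0,ω) = (-0.1889307, -0.8435809, 0.2091771, 0.5558083)
q + ½dt·q⊗(0,ω), renormalized = (-0.7803, -0.0326, -0.6246, -0.0005)

q' = (-0.7803, -0.0326, -0.6246, -0.0005)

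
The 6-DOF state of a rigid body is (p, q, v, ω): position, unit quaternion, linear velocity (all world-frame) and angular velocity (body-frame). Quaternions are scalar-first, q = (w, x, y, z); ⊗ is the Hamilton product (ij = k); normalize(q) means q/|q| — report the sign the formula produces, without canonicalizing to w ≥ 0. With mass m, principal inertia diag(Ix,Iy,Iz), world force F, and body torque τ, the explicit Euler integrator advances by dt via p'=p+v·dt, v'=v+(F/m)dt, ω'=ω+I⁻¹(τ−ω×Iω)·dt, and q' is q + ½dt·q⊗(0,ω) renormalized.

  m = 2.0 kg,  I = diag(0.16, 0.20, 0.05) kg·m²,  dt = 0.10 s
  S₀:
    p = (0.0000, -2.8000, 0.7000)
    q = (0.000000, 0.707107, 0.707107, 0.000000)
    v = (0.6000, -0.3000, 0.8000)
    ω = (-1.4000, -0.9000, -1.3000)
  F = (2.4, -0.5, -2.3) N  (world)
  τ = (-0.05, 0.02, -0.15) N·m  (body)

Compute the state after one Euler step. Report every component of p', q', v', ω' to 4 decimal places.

angular accel α = (0.7844, -0.9010, -4.0080)
ω' = ω + α·dt = (-1.3216, -0.9901, -1.7008)
2q̇ = q⊗(0,ω) = (1.6263461, -0.9192391, 0.9192391, 0.3535535)
q + ½dt·q⊗(0,ω), renormalized = (0.0809, 0.6575, 0.7489, 0.0176)
linear accel F/m = (1.2000, -0.2500, -1.1500)
p' = p + v·dt = (0.0600, -2.8300, 0.7800)
new velocity v' = (0.7200, -0.3250, 0.6850)

p' = (0.0600, -2.8300, 0.7800)
q' = (0.0809, 0.6575, 0.7489, 0.0176)
v' = (0.7200, -0.3250, 0.6850)
ω' = (-1.3216, -0.9901, -1.7008)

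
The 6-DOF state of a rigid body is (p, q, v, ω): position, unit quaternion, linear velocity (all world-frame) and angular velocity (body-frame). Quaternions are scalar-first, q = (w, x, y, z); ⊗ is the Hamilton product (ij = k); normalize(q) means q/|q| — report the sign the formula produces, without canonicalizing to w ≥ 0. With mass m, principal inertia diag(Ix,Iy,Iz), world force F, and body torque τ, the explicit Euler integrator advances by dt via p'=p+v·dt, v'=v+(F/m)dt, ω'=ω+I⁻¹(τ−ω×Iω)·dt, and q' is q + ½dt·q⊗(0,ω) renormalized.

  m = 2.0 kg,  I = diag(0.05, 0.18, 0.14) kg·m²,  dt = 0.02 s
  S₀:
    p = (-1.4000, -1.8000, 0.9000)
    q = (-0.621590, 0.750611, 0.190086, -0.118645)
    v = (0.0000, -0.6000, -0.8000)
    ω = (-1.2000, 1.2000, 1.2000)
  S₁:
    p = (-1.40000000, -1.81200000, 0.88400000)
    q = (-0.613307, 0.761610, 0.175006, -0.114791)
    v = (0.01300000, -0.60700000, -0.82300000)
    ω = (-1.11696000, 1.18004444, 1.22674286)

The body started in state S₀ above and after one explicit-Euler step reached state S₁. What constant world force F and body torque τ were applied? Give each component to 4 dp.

velocity change Δv = (0.01300000, -0.00700000, -0.02300000)
applied force F = (1.3000, -0.7000, -2.3000)
ω₁ − ω₀ = (0.08304000, -0.01995556, 0.02674286)
ω₀×(Iω₀) = (-0.0576, 0.1296, -0.1872)
I·α + gyro = (0.1500, -0.0500, 0.0000)

F = (1.3000, -0.7000, -2.3000)
τ = (0.1500, -0.0500, 0.0000)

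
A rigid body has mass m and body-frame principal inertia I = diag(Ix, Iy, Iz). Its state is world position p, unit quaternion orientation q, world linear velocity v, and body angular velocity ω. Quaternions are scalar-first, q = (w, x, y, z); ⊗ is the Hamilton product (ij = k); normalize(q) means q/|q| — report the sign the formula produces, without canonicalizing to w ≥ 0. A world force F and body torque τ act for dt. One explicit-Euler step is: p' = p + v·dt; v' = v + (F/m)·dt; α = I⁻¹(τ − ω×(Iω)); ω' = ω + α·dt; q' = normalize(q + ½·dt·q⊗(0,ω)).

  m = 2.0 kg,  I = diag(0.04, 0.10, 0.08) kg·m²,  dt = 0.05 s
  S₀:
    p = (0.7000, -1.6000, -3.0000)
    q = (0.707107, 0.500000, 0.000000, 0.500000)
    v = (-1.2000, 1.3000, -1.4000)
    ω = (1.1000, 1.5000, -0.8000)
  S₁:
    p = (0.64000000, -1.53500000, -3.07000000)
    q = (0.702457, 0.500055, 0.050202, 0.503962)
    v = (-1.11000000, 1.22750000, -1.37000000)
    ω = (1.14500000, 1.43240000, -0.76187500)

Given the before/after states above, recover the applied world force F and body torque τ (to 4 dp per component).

F = (3.6000, -2.9000, 1.2000)
τ = (0.0600, -0.1000, 0.1600)

Δv = v₁−v₀ = (0.09000000, -0.07250000, 0.03000000)
F = m·Δv/dt = (3.6000, -2.9000, 1.2000)
Δω = ω₁−ω₀ = (0.04500000, -0.06760000, 0.03812500)
gyro term ω₀×Iω₀ = (0.0240, 0.0352, 0.0990)
applied torque τ = (0.0600, -0.1000, 0.1600)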